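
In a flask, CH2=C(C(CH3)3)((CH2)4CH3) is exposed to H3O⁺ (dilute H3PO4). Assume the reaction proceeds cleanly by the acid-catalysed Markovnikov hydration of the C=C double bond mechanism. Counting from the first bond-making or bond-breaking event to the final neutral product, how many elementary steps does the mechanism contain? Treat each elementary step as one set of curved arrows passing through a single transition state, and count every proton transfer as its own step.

3

Step 1: The π electrons of the C=C bond attack a proton of H3O⁺; Markovnikov addition places the new C–H on the less-substituted alkene carbon, so the positive charge ends up on the more-substituted carbon — a tertiary carbocation. H2O is released.
(No 1,2-shift: no single shift to an adjacent carbon would give a more stable cation.)
Step 2: Nucleophilic capture of the cation by H2O produces the protonated alcohol (an oxonium ion).
Step 3: H2O removes a proton from the oxonium oxygen, regenerating H3O⁺ and giving the neutral alcohol.
Total: 3 elementary steps.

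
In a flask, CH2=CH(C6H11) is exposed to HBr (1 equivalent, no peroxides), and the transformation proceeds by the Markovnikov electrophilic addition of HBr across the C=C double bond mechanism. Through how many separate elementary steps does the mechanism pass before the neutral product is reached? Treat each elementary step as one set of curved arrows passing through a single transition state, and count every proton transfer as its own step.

Step 1: Electrophilic addition begins with the π(C=C) electrons forming a bond to the proton of HBr. Following Markovnikov's rule, the resulting cation is secondary. The H–Br bond breaks heterolytically, releasing Br⁻.
Step 2: A hydride (H with its bonding pair) migrates from the adjacent cyclohexyl carbon to the cationic centre — a 1,2-hydride shift — upgrading the secondary cation to a tertiary one.
Step 3: Br⁻ captures the cation: a lone pair on Br⁻ fills the empty p orbital, producing the alkyl halide product.
Total: 3 elementary steps.

3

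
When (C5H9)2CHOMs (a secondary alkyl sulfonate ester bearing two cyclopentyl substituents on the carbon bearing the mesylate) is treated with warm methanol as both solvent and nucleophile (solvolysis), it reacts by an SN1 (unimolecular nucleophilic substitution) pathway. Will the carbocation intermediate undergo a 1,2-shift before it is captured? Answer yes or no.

yes

The first-formed carbocation is secondary.
The adjacent cyclopentyl carbon already bears 2 other carbon substituents and has a hydrogen to migrate; after a 1,2-hydride shift from that carbon the positive charge sits on a tertiary centre.
Tertiary is more stable than secondary, so the shift occurs.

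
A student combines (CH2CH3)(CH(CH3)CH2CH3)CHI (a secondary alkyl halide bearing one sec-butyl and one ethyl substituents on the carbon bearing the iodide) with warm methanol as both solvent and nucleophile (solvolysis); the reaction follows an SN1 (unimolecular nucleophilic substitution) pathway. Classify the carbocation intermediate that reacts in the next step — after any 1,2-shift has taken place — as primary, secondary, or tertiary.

tertiary

Step 1: Ionisation: the C–I σ-bond cleaves heterolytically; both bonding electrons depart with I⁻, leaving a secondary carbocation at the α-carbon.
Step 2: Carbocation rearrangement: a 1,2-hydride shift from the adjacent sec-butyl carbon converts the initially-formed secondary cation into the more stable tertiary cation.
The cation rearranges from secondary to tertiary via a 1,2-hydride shift from the adjacent sec-butyl carbon; the tertiary cation is what reacts next.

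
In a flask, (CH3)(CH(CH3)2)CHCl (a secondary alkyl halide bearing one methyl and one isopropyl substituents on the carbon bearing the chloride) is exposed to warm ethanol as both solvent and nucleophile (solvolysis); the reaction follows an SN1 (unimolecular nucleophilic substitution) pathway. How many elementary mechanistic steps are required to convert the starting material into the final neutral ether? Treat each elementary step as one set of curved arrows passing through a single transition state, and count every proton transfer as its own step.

4

Step 1: Rate-determining heterolysis of the C–Cl bond gives Cl⁻ and a secondary carbocation.
Step 2: Carbocation rearrangement: a 1,2-hydride shift from the adjacent isopropyl carbon converts the initially-formed secondary cation into the more stable tertiary cation.
Step 3: CH3CH2OH donates an oxygen lone pair into the empty p orbital of the cation, giving a protonated ether (an oxonium ion).
Step 4: Deprotonation of the oxonium oxygen by solvent ethanol yields the neutral ether.
Total: 4 elementary steps.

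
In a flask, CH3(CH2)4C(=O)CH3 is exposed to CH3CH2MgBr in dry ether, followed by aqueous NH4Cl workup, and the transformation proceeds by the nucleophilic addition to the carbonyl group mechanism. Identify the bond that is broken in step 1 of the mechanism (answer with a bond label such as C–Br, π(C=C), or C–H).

π(C=O)

Step 1: Nucleophilic addition: the carbanion-like carbon of CH3CH2MgBr adds to the carbonyl carbon, pushing the π(C=O) electron pair onto oxygen and giving a tetrahedral alkoxide.
The bond broken in this step is the π(C=O) bond.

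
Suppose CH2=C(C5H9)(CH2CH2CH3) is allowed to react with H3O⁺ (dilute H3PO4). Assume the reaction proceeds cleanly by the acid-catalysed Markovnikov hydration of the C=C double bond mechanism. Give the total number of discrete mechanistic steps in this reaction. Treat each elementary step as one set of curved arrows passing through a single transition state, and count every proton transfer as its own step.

Step 1: Protonation of the alkene by H3O⁺: the π bond acts as the nucleophile and picks up H⁺, giving the more stable (Markovnikov) tertiary carbocation. H2O is released.
(No 1,2-shift: no single shift to an adjacent carbon would give a more stable cation.)
Step 2: A lone pair on the oxygen of H2O attacks the carbocation, forming a C–O bond and an oxonium ion (a protonated alcohol).
Step 3: H2O removes a proton from the oxonium oxygen, regenerating H3O⁺ and giving the neutral alcohol.
Total: 3 elementary steps.

3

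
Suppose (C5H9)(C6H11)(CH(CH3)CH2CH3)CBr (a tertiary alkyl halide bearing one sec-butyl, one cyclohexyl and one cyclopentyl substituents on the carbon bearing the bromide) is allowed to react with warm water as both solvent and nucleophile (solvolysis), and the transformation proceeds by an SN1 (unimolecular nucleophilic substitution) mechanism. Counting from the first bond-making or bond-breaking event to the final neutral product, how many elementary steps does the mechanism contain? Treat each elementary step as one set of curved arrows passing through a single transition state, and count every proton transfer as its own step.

3

Step 1: Rate-determining heterolysis of the C–Br bond gives Br⁻ and a tertiary carbocation.
(No 1,2-shift: no single shift to an adjacent carbon would give a more stable cation.)
Step 2: H2O donates an oxygen lone pair into the empty p orbital of the cation, giving a protonated alcohol (an oxonium ion).
Step 3: Proton transfer from the O–H of the oxonium ion to a solvent molecule delivers the neutral alcohol.
Total: 3 elementary steps.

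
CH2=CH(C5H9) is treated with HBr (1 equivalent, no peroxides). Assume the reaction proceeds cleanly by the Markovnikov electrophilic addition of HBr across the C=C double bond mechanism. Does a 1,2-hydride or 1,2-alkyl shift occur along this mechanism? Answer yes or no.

The first-formed carbocation is secondary.
The adjacent cyclopentyl carbon already bears 2 other carbon substituents and has a hydrogen to migrate; after a 1,2-hydride shift from that carbon the positive charge sits on a tertiary centre.
Tertiary is more stable than secondary, so the shift occurs.

yes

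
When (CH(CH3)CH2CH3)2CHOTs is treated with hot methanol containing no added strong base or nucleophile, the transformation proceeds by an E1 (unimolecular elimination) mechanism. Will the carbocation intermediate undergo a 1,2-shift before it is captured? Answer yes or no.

The first-formed carbocation is secondary.
The adjacent sec-butyl carbon already bears 2 other carbon substituents and has a hydrogen to migrate; after a 1,2-hydride shift from that carbon the positive charge sits on a tertiary centre.
Tertiary is more stable than secondary, so the shift occurs.

yes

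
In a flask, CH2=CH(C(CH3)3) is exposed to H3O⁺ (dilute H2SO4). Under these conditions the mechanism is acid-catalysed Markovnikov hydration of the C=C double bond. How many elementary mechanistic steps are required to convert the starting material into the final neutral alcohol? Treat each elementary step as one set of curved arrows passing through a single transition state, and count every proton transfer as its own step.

Step 1: Electrophilic addition begins with the π(C=C) electrons forming a bond to the proton of H3O⁺. Following Markovnikov's rule, the resulting cation is secondary. H2O is released.
Step 2: Carbocation rearrangement: a 1,2-methyl shift from the adjacent tert-butyl carbon converts the initially-formed secondary cation into the more stable tertiary cation.
Step 3: Water acts as the nucleophile: an oxygen lone pair bonds to the cationic carbon, giving an oxonium-ion intermediate.
Step 4: Deprotonation of the oxonium ion by a water molecule delivers the neutral alcohol and regenerates the acid catalyst.
Total: 4 elementary steps.

4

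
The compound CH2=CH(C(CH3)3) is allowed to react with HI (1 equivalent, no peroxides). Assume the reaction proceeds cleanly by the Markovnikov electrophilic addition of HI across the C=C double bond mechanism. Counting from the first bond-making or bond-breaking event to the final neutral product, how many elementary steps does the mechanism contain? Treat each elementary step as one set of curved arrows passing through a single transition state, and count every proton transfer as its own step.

3

Step 1: Electrophilic addition begins with the π(C=C) electrons forming a bond to the proton of HI. Following Markovnikov's rule, the resulting cation is secondary. The H–I bond breaks heterolytically, releasing I⁻.
Step 2: Carbocation rearrangement: a 1,2-methyl shift from the adjacent tert-butyl carbon converts the initially-formed secondary cation into the more stable tertiary cation.
Step 3: The I⁻ anion donates a lone pair to the carbocation, forming the new C–I σ-bond and giving the neutral alkyl halide.
Total: 3 elementary steps.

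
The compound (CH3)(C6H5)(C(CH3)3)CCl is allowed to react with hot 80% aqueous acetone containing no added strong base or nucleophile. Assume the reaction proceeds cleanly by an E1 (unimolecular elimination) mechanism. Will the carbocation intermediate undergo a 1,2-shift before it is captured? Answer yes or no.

no

The first-formed carbocation is tertiary.
No single 1,2-shift to an adjacent carbon would produce a more-substituted cation than the one already present, so no rearrangement occurs.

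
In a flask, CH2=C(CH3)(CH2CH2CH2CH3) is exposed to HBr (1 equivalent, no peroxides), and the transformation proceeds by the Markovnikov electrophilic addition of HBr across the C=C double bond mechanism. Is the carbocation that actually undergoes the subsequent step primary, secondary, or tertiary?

Step 1: The π electrons of the C=C bond attack a proton of HBr; Markovnikov addition places the new C–H on the less-substituted alkene carbon, so the positive charge ends up on the more-substituted carbon — a tertiary carbocation. The H–Br bond breaks heterolytically, releasing Br⁻.
No single 1,2-shift to an adjacent carbon would give a more-substituted cation, so no rearrangement occurs.

tertiary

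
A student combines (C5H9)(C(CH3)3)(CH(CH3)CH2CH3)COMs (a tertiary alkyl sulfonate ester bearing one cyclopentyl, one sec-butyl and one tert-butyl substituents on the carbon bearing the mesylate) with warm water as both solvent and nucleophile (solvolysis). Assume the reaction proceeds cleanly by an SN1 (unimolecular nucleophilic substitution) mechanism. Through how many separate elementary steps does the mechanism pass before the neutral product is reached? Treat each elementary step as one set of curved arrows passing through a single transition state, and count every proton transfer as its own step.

3

Step 1: The C–O bond breaks with both electrons going to the mesylate; MsO⁻ leaves and a tertiary carbocation remains.
(No 1,2-shift: no single shift to an adjacent carbon would give a more stable cation.)
Step 2: H2O donates an oxygen lone pair into the empty p orbital of the cation, giving a protonated alcohol (an oxonium ion).
Step 3: A second solvent molecule removes the proton on oxygen, giving the neutral alcohol product.
Total: 3 elementary steps.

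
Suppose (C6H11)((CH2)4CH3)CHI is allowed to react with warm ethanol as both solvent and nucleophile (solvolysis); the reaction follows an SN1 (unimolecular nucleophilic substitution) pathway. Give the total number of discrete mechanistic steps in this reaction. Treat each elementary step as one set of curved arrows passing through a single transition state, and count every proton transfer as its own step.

Step 1: Rate-determining heterolysis of the C–I bond gives I⁻ and a secondary carbocation.
Step 2: Carbocation rearrangement: a 1,2-hydride shift from the adjacent cyclohexyl carbon converts the initially-formed secondary cation into the more stable tertiary cation.
Step 3: A lone pair on the oxygen of CH3CH2OH attacks the carbocation, forming a new C–O σ-bond and an oxonium ion.
Step 4: A second solvent molecule removes the proton on oxygen, giving the neutral ether product.
Total: 4 elementary steps.

4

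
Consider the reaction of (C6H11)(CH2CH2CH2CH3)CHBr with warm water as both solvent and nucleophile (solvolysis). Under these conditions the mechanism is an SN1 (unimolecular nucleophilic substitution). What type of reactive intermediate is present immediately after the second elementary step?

Step 1: Rate-determining heterolysis of the C–Br bond gives Br⁻ and a secondary carbocation.
Step 2: Carbocation rearrangement: a 1,2-hydride shift from the adjacent cyclohexyl carbon converts the initially-formed secondary cation into the more stable tertiary cation.
After step 2 the species present is a tertiary carbocation.

tertiary carbocation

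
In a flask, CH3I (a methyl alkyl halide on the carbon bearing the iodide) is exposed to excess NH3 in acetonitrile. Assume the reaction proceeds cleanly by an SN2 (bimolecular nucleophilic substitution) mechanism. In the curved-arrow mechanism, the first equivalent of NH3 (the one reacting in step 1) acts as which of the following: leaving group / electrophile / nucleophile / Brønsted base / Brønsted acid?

Step 1: A lone pair on the N of NH3 attacks the α-carbon from the back side while the C–I bond breaks; both bonding electrons leave with I⁻. The product of this concerted step is an alkylammonium ion.
The first equivalent of NH3 (the one reacting in step 1) donates an electron pair to form a new σ-bond to carbon — it is the nucleophile.

nucleophile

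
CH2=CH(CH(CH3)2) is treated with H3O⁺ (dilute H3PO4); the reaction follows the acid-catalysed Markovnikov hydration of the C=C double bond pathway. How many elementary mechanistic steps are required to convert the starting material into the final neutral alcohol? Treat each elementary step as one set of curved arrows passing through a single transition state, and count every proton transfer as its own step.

4

Step 1: Electrophilic addition begins with the π(C=C) electrons forming a bond to the proton of H3O⁺. Following Markovnikov's rule, the resulting cation is secondary. H2O is released.
Step 2: Carbocation rearrangement: a 1,2-hydride shift from the adjacent isopropyl carbon converts the initially-formed secondary cation into the more stable tertiary cation.
Step 3: Water acts as the nucleophile: an oxygen lone pair bonds to the cationic carbon, giving an oxonium-ion intermediate.
Step 4: H2O removes a proton from the oxonium oxygen, regenerating H3O⁺ and giving the neutral alcohol.
Total: 4 elementary steps.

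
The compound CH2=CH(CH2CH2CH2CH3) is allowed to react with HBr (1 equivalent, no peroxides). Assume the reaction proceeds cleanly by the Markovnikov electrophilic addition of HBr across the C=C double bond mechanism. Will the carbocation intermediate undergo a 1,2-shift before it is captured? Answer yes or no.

The first-formed carbocation is secondary.
No single 1,2-shift to an adjacent carbon would produce a more-substituted cation than the one already present, so no rearrangement occurs.

no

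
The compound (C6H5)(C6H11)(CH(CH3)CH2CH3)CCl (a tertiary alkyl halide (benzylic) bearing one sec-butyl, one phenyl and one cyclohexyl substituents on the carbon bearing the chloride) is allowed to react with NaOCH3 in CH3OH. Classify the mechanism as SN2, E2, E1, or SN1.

Conditions: a strong base with a tertiary substrate bearing a β-hydrogen.
These conditions are the textbook signature of the E2 pathway.
A strong (often hindered) base removes a β-H in concert with loss of the leaving group — bimolecular elimination.

E2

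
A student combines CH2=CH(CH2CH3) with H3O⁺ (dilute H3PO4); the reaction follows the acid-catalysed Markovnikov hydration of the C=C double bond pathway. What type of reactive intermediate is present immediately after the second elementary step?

Step 1: Protonation of the alkene by H3O⁺: the π bond acts as the nucleophile and picks up H⁺, giving the more stable (Markovnikov) secondary carbocation. H2O is released.
Step 2: Nucleophilic capture of the cation by H2O produces the protonated alcohol (an oxonium ion).
After step 2 the species present is an oxonium ion.

oxonium ion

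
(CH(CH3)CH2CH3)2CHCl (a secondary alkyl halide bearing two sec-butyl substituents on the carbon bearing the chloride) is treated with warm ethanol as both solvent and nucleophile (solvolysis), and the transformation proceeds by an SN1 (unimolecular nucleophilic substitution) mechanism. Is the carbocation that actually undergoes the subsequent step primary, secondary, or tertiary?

tertiary

Step 1: Ionisation: the C–Cl σ-bond cleaves heterolytically; both bonding electrons depart with Cl⁻, leaving a secondary carbocation at the α-carbon.
Step 2: A 1,2-hydride shift from the adjacent sec-butyl carbon moves the positive charge from the secondary centre to an adjacent carbon, generating a more stable tertiary carbocation.
The cation rearranges from secondary to tertiary via a 1,2-hydride shift from the adjacent sec-butyl carbon; the tertiary cation is what reacts next.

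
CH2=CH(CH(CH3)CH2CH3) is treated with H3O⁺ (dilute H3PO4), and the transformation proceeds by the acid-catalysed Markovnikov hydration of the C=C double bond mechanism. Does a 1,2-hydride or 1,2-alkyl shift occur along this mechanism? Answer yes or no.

The first-formed carbocation is secondary.
The adjacent sec-butyl carbon already bears 2 other carbon substituents and has a hydrogen to migrate; after a 1,2-hydride shift from that carbon the positive charge sits on a tertiary centre.
Tertiary is more stable than secondary, so the shift occurs.

yes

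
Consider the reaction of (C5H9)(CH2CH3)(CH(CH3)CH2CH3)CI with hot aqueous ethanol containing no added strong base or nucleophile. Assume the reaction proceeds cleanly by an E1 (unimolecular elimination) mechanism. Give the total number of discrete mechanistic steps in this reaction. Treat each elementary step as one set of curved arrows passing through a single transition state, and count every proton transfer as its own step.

Step 1: Unassisted departure of I⁻ (taking the C–I bonding pair) generates a tertiary carbocation.
(No 1,2-shift: no single shift to an adjacent carbon would give a more stable cation.)
Step 2: Loss of a β-proton to a water (or ethanol) molecule of the solvent: the C–H bonding pair collapses toward the cationic carbon to form the C=C π bond, yielding the alkene.
Total: 2 elementary steps.

2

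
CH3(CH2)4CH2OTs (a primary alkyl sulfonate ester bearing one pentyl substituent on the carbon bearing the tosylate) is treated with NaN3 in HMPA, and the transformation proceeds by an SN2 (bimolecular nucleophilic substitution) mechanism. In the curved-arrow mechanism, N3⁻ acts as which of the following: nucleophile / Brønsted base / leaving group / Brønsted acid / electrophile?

nucleophile

Step 1: N3⁻ attacks the back face of the α-carbon while TsO⁻ departs with the C–O bonding pair — a single concerted displacement through a pentacoordinate transition state.
N3⁻ donates an electron pair to form a new σ-bond to carbon — it is the nucleophile.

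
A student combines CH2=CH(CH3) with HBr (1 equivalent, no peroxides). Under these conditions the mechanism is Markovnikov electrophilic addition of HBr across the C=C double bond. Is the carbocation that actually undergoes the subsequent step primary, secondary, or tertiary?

Step 1: Protonation of the alkene by HBr: the π bond acts as the nucleophile and picks up H⁺, giving the more stable (Markovnikov) secondary carbocation. The H–Br bond breaks heterolytically, releasing Br⁻.
No single 1,2-shift to an adjacent carbon would give a more-substituted cation, so no rearrangement occurs.

secondary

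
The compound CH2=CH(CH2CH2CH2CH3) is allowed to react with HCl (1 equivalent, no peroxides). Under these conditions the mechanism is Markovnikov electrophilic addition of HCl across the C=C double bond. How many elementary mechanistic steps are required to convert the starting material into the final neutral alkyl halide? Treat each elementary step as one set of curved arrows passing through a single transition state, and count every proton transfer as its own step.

Step 1: Electrophilic addition begins with the π(C=C) electrons forming a bond to the proton of HCl. Following Markovnikov's rule, the resulting cation is secondary. The H–Cl bond breaks heterolytically, releasing Cl⁻.
(No 1,2-shift: no single shift to an adjacent carbon would give a more stable cation.)
Step 2: Cl⁻ captures the cation: a lone pair on Cl⁻ fills the empty p orbital, producing the alkyl halide product.
Total: 2 elementary steps.

2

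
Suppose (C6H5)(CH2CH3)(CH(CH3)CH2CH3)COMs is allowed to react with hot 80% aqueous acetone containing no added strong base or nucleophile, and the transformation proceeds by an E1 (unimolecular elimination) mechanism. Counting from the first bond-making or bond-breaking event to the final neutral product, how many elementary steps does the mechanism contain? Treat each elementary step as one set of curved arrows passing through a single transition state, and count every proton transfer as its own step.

2

Step 1: Unassisted departure of MsO⁻ (taking the C–O bonding pair) generates a tertiary carbocation.
(No 1,2-shift: no single shift to an adjacent carbon would give a more stable cation.)
Step 2: A weak base (a water molecule from the solvent) removes a proton from a carbon adjacent to the cationic centre; the electrons of that C–H bond become the new π(C=C) bond, giving the alkene.
Total: 2 elementary steps.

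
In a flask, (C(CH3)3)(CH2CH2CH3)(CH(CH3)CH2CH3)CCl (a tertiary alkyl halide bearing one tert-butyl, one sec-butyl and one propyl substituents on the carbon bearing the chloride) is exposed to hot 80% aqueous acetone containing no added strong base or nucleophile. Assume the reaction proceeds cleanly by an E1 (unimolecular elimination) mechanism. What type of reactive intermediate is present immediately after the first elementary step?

tertiary carbocation

Step 1: The C–Cl bond breaks with both electrons going to the chloride; Cl⁻ leaves and a tertiary carbocation remains.
After step 1 the species present is a tertiary carbocation.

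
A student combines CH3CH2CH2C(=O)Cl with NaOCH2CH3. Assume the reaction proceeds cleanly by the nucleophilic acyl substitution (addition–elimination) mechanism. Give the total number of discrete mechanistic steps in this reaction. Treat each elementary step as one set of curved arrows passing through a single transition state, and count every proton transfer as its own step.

2

Step 1: A lone pair on the O of CH3CH2O⁻ attacks the electrophilic acyl carbon; the π(C=O) electrons move onto oxygen, giving a tetrahedral intermediate.
Step 2: Elimination step: re-formation of the carbonyl π bond drives out Cl⁻, giving the new acyl compound.
Total: 2 elementary steps.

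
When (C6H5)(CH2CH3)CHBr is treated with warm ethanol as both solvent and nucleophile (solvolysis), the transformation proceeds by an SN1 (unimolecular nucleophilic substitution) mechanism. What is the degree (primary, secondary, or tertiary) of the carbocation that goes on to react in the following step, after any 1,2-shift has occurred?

secondary

Step 1: Rate-determining heterolysis of the C–Br bond gives Br⁻ and a secondary carbocation.
No single 1,2-shift to an adjacent carbon would give a more-substituted cation, so no rearrangement occurs.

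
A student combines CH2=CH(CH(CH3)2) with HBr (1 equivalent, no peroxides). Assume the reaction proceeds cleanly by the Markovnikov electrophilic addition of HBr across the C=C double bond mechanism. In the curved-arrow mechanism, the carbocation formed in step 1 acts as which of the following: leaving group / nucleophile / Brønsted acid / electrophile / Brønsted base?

Step 3: The Br⁻ anion donates a lone pair to the carbocation, forming the new C–Br σ-bond and giving the neutral alkyl halide.
The carbocation formed in step 1 accepts an electron pair into an empty or π* orbital — it is the electrophile.

electrophile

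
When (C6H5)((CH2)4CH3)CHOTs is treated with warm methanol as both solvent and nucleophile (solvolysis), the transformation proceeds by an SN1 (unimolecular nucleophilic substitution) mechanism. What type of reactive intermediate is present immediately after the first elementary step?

Step 1: Ionisation: the C–O σ-bond cleaves heterolytically; both bonding electrons depart with TsO⁻, leaving a secondary carbocation at the α-carbon.
After step 1 the species present is a secondary carbocation.

secondary carbocation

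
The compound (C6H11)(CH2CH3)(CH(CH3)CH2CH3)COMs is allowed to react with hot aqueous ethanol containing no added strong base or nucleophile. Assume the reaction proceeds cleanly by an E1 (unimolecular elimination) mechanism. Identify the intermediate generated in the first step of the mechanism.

Step 1: Ionisation: the C–O σ-bond cleaves heterolytically; both bonding electrons depart with MsO⁻, leaving a tertiary carbocation at the α-carbon.
After step 1 the species present is a tertiary carbocation.

tertiary carbocation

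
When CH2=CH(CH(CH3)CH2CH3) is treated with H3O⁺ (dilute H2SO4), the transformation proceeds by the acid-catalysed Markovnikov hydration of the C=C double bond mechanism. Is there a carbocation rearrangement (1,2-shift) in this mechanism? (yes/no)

yes

The first-formed carbocation is secondary.
The adjacent sec-butyl carbon already bears 2 other carbon substituents and has a hydrogen to migrate; after a 1,2-hydride shift from that carbon the positive charge sits on a tertiary centre.
Tertiary is more stable than secondary, so the shift occurs.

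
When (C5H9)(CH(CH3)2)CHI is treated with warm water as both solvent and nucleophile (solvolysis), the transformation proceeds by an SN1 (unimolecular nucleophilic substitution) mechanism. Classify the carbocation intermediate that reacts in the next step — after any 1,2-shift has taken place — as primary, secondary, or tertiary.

tertiary

Step 1: Ionisation: the C–I σ-bond cleaves heterolytically; both bonding electrons depart with I⁻, leaving a secondary carbocation at the α-carbon.
Step 2: A hydride (H with its bonding pair) migrates from the adjacent cyclopentyl carbon to the cationic centre — a 1,2-hydride shift — upgrading the secondary cation to a tertiary one.
The cation rearranges from secondary to tertiary via a 1,2-hydride shift from the adjacent cyclopentyl carbon; the tertiary cation is what reacts next.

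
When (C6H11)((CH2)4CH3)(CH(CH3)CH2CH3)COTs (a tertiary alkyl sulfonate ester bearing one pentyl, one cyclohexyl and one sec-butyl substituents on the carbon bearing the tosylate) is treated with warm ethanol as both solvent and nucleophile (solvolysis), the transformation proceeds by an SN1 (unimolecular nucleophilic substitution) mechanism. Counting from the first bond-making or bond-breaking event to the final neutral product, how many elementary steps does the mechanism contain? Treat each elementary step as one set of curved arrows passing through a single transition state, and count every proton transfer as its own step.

Step 1: Unassisted departure of TsO⁻ (taking the C–O bonding pair) generates a tertiary carbocation.
(No 1,2-shift: no single shift to an adjacent carbon would give a more stable cation.)
Step 2: Nucleophilic capture: the oxygen of CH3CH2OH bonds to the cationic carbon, producing an oxonium-ion intermediate.
Step 3: Deprotonation of the oxonium oxygen by solvent ethanol yields the neutral ether.
Total: 3 elementary steps.

3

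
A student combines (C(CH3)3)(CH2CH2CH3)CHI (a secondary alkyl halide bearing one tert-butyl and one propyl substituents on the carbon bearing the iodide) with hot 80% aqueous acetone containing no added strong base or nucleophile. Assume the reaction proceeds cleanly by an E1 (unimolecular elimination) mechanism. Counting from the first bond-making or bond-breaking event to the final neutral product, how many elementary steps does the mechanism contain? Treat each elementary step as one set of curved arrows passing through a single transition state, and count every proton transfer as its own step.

3

Step 1: The C–I bond breaks with both electrons going to the iodide; I⁻ leaves and a secondary carbocation remains.
Step 2: A methyl group with its bonding pair migrates from the adjacent tert-butyl carbon to the cationic centre — a 1,2-methyl shift — upgrading the secondary cation to a tertiary one.
Step 3: A weak base (a water molecule from the solvent) removes a proton from a carbon adjacent to the cationic centre; the electrons of that C–H bond become the new π(C=C) bond, giving the alkene.
Total: 3 elementary steps.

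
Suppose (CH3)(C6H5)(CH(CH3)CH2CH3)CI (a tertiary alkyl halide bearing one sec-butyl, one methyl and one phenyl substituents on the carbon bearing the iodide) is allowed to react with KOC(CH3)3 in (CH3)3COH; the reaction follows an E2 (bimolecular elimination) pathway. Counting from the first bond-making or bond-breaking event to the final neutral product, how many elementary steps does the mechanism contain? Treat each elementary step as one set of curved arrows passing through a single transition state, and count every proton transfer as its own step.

1

Step 1: The strong base (CH3)3CO⁻ removes a β-hydrogen; in the same concerted event the electrons of the breaking C–H bond form the new π(C=C) bond and the C–I σ-bond breaks, expelling I⁻. Anti-periplanar geometry; one transition state.
Total: 1 elementary step.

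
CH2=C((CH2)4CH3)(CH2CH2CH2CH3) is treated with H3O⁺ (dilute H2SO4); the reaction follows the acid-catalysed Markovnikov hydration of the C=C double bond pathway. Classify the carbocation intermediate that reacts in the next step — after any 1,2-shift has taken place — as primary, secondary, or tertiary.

Step 1: Electrophilic addition begins with the π(C=C) electrons forming a bond to the proton of H3O⁺. Following Markovnikov's rule, the resulting cation is tertiary. H2O is released.
No single 1,2-shift to an adjacent carbon would give a more-substituted cation, so no rearrangement occurs.

tertiary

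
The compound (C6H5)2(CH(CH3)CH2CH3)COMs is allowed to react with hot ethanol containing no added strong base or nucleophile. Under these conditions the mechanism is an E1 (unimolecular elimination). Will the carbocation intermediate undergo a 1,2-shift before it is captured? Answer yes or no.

The first-formed carbocation is tertiary.
No single 1,2-shift to an adjacent carbon would produce a more-substituted cation than the one already present, so no rearrangement occurs.

no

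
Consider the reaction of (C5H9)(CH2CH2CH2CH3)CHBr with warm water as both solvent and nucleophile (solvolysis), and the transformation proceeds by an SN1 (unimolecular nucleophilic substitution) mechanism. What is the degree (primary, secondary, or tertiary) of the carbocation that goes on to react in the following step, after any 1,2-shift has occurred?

Step 1: The C–Br bond breaks with both electrons going to the bromide; Br⁻ leaves and a secondary carbocation remains.
Step 2: A hydride (H with its bonding pair) migrates from the adjacent cyclopentyl carbon to the cationic centre — a 1,2-hydride shift — upgrading the secondary cation to a tertiary one.
The cation rearranges from secondary to tertiary via a 1,2-hydride shift from the adjacent cyclopentyl carbon; the tertiary cation is what reacts next.

tertiary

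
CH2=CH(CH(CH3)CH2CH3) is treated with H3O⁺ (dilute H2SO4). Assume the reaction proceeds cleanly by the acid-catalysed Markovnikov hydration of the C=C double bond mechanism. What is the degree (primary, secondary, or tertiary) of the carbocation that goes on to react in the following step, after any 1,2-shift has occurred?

tertiary

Step 1: The π electrons of the C=C bond attack a proton of H3O⁺; Markovnikov addition places the new C–H on the less-substituted alkene carbon, so the positive charge ends up on the more-substituted carbon — a secondary carbocation. H2O is released.
Step 2: A hydride (H with its bonding pair) migrates from the adjacent sec-butyl carbon to the cationic centre — a 1,2-hydride shift — upgrading the secondary cation to a tertiary one.
The cation rearranges from secondary to tertiary via a 1,2-hydride shift from the adjacent sec-butyl carbon; the tertiary cation is what reacts next.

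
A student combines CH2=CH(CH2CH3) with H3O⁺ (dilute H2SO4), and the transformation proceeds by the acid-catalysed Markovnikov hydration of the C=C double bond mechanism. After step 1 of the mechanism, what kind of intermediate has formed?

Step 1: The π electrons of the C=C bond attack a proton of H3O⁺; Markovnikov addition places the new C–H on the less-substituted alkene carbon, so the positive charge ends up on the more-substituted carbon — a secondary carbocation. H2O is released.
After step 1 the species present is a secondary carbocation.

secondary carbocation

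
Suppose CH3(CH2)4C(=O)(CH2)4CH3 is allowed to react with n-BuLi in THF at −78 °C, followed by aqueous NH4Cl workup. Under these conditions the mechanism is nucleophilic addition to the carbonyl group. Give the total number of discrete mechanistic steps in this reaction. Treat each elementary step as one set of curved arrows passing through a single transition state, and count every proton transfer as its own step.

Step 1: the carbanion-like carbon of n-BuLi attacks the sp² carbonyl carbon; the C=O π bond breaks and the electrons end up as a lone pair on the alkoxide oxygen of the tetrahedral intermediate.
Step 2: On aqueous NH4Cl workup the alkoxide oxygen is protonated, giving an alcohol.
Total: 2 elementary steps.

2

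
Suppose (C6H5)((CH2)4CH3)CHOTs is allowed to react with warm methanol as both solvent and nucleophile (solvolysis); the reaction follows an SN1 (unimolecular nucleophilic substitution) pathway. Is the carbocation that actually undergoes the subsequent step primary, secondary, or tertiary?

Step 1: Unassisted departure of TsO⁻ (taking the C–O bonding pair) generates a secondary carbocation.
No single 1,2-shift to an adjacent carbon would give a more-substituted cation, so no rearrangement occurs.

secondary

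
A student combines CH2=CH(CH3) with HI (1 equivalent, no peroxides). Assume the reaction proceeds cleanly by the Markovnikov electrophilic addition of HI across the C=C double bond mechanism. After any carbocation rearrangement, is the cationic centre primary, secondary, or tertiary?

secondary

Step 1: The π electrons of the C=C bond attack a proton of HI; Markovnikov addition places the new C–H on the less-substituted alkene carbon, so the positive charge ends up on the more-substituted carbon — a secondary carbocation. The H–I bond breaks heterolytically, releasing I⁻.
No single 1,2-shift to an adjacent carbon would give a more-substituted cation, so no rearrangement occurs.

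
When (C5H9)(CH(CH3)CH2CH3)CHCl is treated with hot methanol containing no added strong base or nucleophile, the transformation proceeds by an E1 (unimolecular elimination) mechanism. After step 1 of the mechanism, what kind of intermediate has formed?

Step 1: Unassisted departure of Cl⁻ (taking the C–Cl bonding pair) generates a secondary carbocation.
After step 1 the species present is a secondary carbocation.

secondary carbocation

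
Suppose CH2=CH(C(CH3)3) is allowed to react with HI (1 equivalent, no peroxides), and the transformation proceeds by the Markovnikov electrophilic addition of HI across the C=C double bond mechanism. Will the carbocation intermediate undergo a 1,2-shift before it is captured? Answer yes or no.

The first-formed carbocation is secondary.
The adjacent tert-butyl carbon has no hydrogen but bears methyl groups; migration of one methyl with its bonding pair (a 1,2-methyl shift) places the charge on a tertiary centre.
Tertiary is more stable than secondary, so the shift occurs.

yes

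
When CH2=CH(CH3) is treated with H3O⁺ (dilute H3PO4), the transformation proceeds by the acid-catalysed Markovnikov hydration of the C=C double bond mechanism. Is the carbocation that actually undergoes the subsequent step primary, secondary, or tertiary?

secondary

Step 1: Protonation of the alkene by H3O⁺: the π bond acts as the nucleophile and picks up H⁺, giving the more stable (Markovnikov) secondary carbocation. H2O is released.
No single 1,2-shift to an adjacent carbon would give a more-substituted cation, so no rearrangement occurs.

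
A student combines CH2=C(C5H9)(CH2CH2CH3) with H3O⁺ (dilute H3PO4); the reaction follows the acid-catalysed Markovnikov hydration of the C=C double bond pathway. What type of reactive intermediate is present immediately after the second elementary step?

oxonium ion

Step 1: Protonation of the alkene by H3O⁺: the π bond acts as the nucleophile and picks up H⁺, giving the more stable (Markovnikov) tertiary carbocation. H2O is released.
Step 2: A lone pair on the oxygen of H2O attacks the carbocation, forming a C–O bond and an oxonium ion (a protonated alcohol).
After step 2 the species present is an oxonium ion.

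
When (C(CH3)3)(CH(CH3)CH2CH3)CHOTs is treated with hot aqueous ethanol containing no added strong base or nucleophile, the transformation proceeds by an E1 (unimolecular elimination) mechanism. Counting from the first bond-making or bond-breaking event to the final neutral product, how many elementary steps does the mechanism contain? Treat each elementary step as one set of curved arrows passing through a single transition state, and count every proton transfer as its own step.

Step 1: Ionisation: the C–O σ-bond cleaves heterolytically; both bonding electrons depart with TsO⁻, leaving a secondary carbocation at the α-carbon.
Step 2: A 1,2-hydride shift from the adjacent sec-butyl carbon moves the positive charge from the secondary centre to an adjacent carbon, generating a more stable tertiary carbocation.
Step 3: Loss of a β-proton to a water (or ethanol) molecule of the solvent: the C–H bonding pair collapses toward the cationic carbon to form the C=C π bond, yielding the alkene.
Total: 3 elementary steps.

3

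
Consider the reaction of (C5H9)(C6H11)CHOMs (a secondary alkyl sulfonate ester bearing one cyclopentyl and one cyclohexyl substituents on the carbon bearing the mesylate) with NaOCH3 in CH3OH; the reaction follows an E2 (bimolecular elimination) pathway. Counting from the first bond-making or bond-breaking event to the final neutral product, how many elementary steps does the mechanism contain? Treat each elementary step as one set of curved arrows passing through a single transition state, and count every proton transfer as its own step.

Step 1: In one step, CH3O⁻ pulls off a β-proton, the C–O bond cleaves, and a C=C double bond forms between the α- and β-carbons (E2, anti elimination).
Total: 1 elementary step.

1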